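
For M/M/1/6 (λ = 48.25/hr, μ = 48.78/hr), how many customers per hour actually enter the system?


ρ = 0.9891; P_K = (1−ρ)ρ^6/(1−ρ^7) = 0.138218
λ_eff = λ(1 − P_K) = 48.25·(1 − 0.138218) = 48.25·0.861782 = 41.5810 /hr

Final: 41.5810 /hr


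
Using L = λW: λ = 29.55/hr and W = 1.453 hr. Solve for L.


L = λW = 29.55·1.453 = 42.9362

Final: 42.9362


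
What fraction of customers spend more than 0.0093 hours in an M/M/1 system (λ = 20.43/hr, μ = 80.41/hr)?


W ~ Exponential(μ−λ) for M/M/1.
μ − λ = 80.41 − 20.43 = 59.9800
P(W > t) = e^{−(μ−λ)t} = e^{−0.5578} = 0.572459

Final: 0.572459


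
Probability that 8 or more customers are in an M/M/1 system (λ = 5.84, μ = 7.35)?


ρ = 5.84/7.35 = 0.7946
P(N ≥ n) = ρ^n = 0.7946^8 = 0.158856

Final: 0.158856


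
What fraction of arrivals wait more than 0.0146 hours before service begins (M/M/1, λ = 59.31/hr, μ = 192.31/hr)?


ρ = 59.31/192.31 = 0.3084
P(Wq > t) = ρ·e^{−(μ−λ)t} = 0.3084·e^{−1.9418}
= 0.3084·0.143446 = 0.044240

Final: 0.044240


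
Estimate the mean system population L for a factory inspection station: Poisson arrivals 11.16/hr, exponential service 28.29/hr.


ρ = λ/μ = 11.16/28.29 = 0.3945
L = ρ/(1−ρ) = 0.3945/(1 − 0.3945) = 0.3945/0.6055 = 0.6515

Final: 0.6515


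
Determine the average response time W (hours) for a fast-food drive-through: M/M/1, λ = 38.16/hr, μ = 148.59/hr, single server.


W = 1/(μ−λ) = 1/(148.59 − 38.16) = 1/110.43 = 0.009056 hr

Final: 0.009056 hr


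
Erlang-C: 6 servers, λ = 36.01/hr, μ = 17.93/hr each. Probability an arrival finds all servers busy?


a = λ/μ = 2.0084; ρ = a/6 = 0.3347
P₀ = 0.134004 (from M/M/c formula)
C(c,a) = [a^c/(c!(1−ρ))]·P₀ = [65.62314/(720·0.6653)]·0.134004
= 0.13700·0.134004 = 0.018359

Final: 0.018359


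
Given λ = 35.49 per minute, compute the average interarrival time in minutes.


Mean interarrival time = 1/λ = 1/35.49 minute = 0.02818 minute
In minutes: 0.02818 × 1 = 0.02818 min

Final: 0.02818 min


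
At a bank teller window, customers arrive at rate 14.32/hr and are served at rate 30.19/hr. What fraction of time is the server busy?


ρ = λ/μ = 14.32/30.19 = 0.4743

Final: 0.4743


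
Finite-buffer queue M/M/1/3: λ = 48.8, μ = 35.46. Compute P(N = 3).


ρ = λ/μ = 48.8/35.46 = 1.3762
P_K = (1−ρ)ρ^K/(1−ρ^(K+1)) = (-0.3762·2.606413)/(1 − 3.586942)
= -0.980529/-2.586942 = 0.379030

Final: 0.379030


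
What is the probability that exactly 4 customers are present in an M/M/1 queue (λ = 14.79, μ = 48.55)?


ρ = 14.79/48.55 = 0.3046
P_n = (1−ρ)·ρ^n = (1 − 0.3046)·0.3046^4 = 0.6954·0.008612 = 0.005989

Final: 0.005989


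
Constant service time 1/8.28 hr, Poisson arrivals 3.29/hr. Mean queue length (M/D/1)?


ρ = 3.29/8.28 = 0.3973
M/D/1: Lq = ρ²/(2(1−ρ)) = 0.1579/(2·0.6027) = 0.13099

Final: 0.13099


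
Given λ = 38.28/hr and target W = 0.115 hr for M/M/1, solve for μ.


W = 1/(μ−λ) ⇒ μ − λ = 1/W = 1/0.115 = 8.6957
μ = λ + 1/W = 38.28 + 8.6957 = 46.9757 per hr

Final: 46.9757 /hr


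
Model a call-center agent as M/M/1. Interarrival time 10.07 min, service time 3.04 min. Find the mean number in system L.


λ = 60/10.07 = 5.9583 /hr
μ = 60/3.04 = 19.7368 /hr
ρ = λ/μ = 5.9583/19.7368 = 0.3019
L = ρ/(1−ρ) = 0.3019/0.6981 = 0.4324

Final: 0.4324


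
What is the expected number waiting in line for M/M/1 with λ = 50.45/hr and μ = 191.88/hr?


ρ = 50.45/191.88 = 0.2629
Lq = ρ²/(1−ρ) = 0.06913/0.7371 = 0.09379

Final: 0.09379


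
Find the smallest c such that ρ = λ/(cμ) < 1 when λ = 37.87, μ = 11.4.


Stability requires cμ > λ ⇔ c > λ/μ.
λ/μ = 37.87/11.4 = 3.3219
Minimum integer c = ⌊3.3219⌋ + 1 = 4
Check: 4·11.4 = 45.60 > 37.87, while 3·11.4 = 34.20 ≤ 37.87

Final: 4 servers


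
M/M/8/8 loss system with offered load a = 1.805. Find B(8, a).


B(c,a) = (a^c/c!) / Σ_{k=0}^{c} a^k/k!
a^8/8! = 0.002794
Σ terms (k=0..8): 1.00000 + 1.80500 + 1.62901 + 0.98012 + 0.44228 + 0.15966 + 0.04803 + 0.01239 + 0.002794 = 6.079290
B = 0.002794/6.079290 = 0.0004597

Final: 0.0004597


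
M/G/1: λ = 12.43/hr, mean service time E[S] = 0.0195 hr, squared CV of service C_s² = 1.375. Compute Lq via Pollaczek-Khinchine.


ρ = λ·E[S] = 12.43·0.0195 = 0.2424
Lq = ρ²(1+C_s²)/(2(1−ρ)) = 0.05875·(1+1.375)/(2·0.7576)
= 0.05875·2.3750/1.5152 = 0.09209

Final: 0.09209


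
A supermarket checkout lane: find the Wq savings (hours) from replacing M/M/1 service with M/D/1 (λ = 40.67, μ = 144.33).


ρ = 40.67/144.33 = 0.2818
Wq(M/M/1) = ρ/(μ−λ) = 0.2818/103.66 = 0.002718 hr
Wq(M/D/1) = ρ/(2(μ−λ)) = 0.001359 hr
Savings = 0.002718 − 0.001359 = 0.001359 hr

Final: 0.001359 hr


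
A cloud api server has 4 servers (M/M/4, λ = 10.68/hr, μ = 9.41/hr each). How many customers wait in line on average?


a = λ/μ = 1.1350; ρ = a/4 = 0.2837
P₀ = 0.320593
Lq = P₀·a^c·ρ / (c!·(1−ρ)²) = 0.320593·1.65931·0.2837/(24·0.51303)
= 0.01226

Final: 0.01226


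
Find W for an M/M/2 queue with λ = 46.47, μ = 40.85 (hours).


a = 1.1376; ρ = 0.5688; P₀ = 0.274869
Lq = P₀·a^c·ρ/(c!(1−ρ)²) = 0.54404
Wq = Lq/λ = 0.54404/46.47 = 0.01171 hr
W = Wq + 1/μ = 0.01171 + 0.02448 = 0.03619 hr

Final: 0.03619 hr


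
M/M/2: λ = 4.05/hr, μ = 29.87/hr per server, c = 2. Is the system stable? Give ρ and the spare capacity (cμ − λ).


Total capacity cμ = 2·29.87 = 59.74/hr
ρ = λ/(cμ) = 4.05/59.74 = 0.06779
Stable ⇔ ρ < 1: YES
Spare capacity = cμ − λ = 59.74 − 4.05 = 55.69/hr

Final: ρ = 0.06779; stable; margin = 55.69/hr


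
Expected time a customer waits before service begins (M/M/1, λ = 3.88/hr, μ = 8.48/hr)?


ρ = 3.88/8.48 = 0.4575
Wq = ρ/(μ−λ) = 0.4575/(8.48 − 3.88) = 0.4575/4.60 = 0.09947 hr

Final: 0.09947 hr


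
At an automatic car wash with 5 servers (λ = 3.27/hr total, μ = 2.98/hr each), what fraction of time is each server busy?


ρ = λ/(cμ) = 3.27/(5·2.98) = 3.27/14.90 = 0.2195

Final: 0.2195


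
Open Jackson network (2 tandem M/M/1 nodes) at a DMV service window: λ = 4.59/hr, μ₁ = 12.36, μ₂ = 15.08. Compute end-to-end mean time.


Each node sees arrival rate λ = 4.59/hr (tandem ⇒ throughput preserved).
W₁ = 1/(μ₁−λ) = 1/(12.36−4.59) = 0.12870 hr
W₂ = 1/(μ₂−λ) = 1/(15.08−4.59) = 0.09533 hr
W_total = W₁ + W₂ = 0.12870 + 0.09533 = 0.22403 hr

Final: 0.22403 hr


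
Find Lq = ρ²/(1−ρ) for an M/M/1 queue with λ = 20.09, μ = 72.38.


ρ = 20.09/72.38 = 0.2776
Lq = ρ²/(1−ρ) = 0.07704/0.7224 = 0.1066

Final: 0.1066


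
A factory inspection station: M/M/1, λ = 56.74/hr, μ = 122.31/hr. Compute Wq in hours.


ρ = 56.74/122.31 = 0.4639
Wq = ρ/(μ−λ) = 0.4639/(122.31 − 56.74) = 0.4639/65.57 = 0.007075 hr

Final: 0.007075 hr


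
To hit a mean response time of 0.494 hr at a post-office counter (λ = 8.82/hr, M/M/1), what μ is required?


W = 1/(μ−λ) ⇒ μ − λ = 1/W = 1/0.494 = 2.0243
μ = λ + 1/W = 8.82 + 2.0243 = 10.8443 per hr

Final: 10.8443 /hr


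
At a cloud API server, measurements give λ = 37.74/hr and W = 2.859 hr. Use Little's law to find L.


L = λW = 37.74·2.859 = 107.8987

Final: 107.8987


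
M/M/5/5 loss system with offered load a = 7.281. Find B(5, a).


B(c,a) = (a^c/c!) / Σ_{k=0}^{c} a^k/k!
a^5/5! = 170.519445
Σ terms (k=0..5): 1.00000 + 7.28100 + 26.50648 + 64.33123 + 117.09892 + 170.51944 = 386.737071
B = 170.519445/386.737071 = 0.440918

Final: 0.440918


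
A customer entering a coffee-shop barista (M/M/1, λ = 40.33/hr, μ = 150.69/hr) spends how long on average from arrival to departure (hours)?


W = 1/(μ−λ) = 1/(150.69 − 40.33) = 1/110.36 = 0.009061 hr

Final: 0.009061 hr


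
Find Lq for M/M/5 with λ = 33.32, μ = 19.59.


a = λ/μ = 1.7009; ρ = a/5 = 0.3402
P₀ = 0.181953
Lq = P₀·a^c·ρ / (c!·(1−ρ)²) = 0.181953·14.23485·0.3402/(120·0.43537)
= 0.01686

Final: 0.01686


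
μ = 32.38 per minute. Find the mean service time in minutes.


Mean service time = 1/μ = 1/32.38 minute = 0.03088 minute
In minutes: 0.03088 × 1 = 0.03088 min

Final: 0.03088 min


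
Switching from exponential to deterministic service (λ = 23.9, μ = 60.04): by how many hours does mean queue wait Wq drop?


ρ = 23.9/60.04 = 0.3981
Wq(M/M/1) = ρ/(μ−λ) = 0.3981/36.14 = 0.01101 hr
Wq(M/D/1) = ρ/(2(μ−λ)) = 0.005507 hr
Savings = 0.01101 − 0.005507 = 0.005507 hr

Final: 0.005507 hr


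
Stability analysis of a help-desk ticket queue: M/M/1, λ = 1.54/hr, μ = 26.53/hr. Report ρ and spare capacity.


Total capacity cμ = 1·26.53 = 26.53/hr
ρ = λ/(cμ) = 1.54/26.53 = 0.05805
Stable ⇔ ρ < 1: YES
Spare capacity = cμ − λ = 26.53 − 1.54 = 24.99/hr

Final: ρ = 0.05805; stable; margin = 24.99/hr


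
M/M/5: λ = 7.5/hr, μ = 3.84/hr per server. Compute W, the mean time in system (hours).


a = 1.9531; ρ = 0.3906; P₀ = 0.140900
Lq = P₀·a^c·ρ/(c!(1−ρ)²) = 0.03511
Wq = Lq/λ = 0.03511/7.5 = 0.004681 hr
W = Wq + 1/μ = 0.004681 + 0.26042 = 0.26510 hr

Final: 0.26510 hr


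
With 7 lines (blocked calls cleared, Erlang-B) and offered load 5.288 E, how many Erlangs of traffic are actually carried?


B(7,5.288) = 0.138817 (Erlang-B)
Carried load = a(1 − B) = 5.288·(1 − 0.138817) = 5.288·0.861183 = 4.5539 E

Final: 4.5539 Erlangs


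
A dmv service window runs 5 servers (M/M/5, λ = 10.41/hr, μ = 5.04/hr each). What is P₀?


a = λ/μ = 10.41/5.04 = 2.0655; ρ = a/c = 0.4131
Σ_{k=0}^{4} a^k/k! (terms k=0..4) = 1.00000 + 2.06548 + 2.13310 + 1.46862 + 0.75835 = 7.42554
Tail: a^5/(5!(1−ρ)) = 37.59248/(120·0.5869) = 0.53377
P₀ = 1/(7.42554 + 0.53377) = 1/7.95931 = 0.125639

Final: 0.125639


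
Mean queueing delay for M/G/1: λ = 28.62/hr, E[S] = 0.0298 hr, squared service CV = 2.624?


ρ = λ·E[S] = 28.62·0.0298 = 0.8529
E[S²] = E[S]²(1+C_s²) = 0.0298²·(1+2.624) = 0.003218
Wq = λ·E[S²]/(2(1−ρ)) = 28.62·0.003218/(2·0.1471) = 0.31302 hr

Final: 0.31302 hr


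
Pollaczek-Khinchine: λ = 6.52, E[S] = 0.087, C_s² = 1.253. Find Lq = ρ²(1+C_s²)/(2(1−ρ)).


ρ = λ·E[S] = 6.52·0.087 = 0.5672
Lq = ρ²(1+C_s²)/(2(1−ρ)) = 0.3218·(1+1.253)/(2·0.4328)
= 0.3218·2.2530/0.8655 = 0.83756

Final: 0.83756


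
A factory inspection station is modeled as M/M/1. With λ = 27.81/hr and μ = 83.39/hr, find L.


ρ = λ/μ = 27.81/83.39 = 0.3335
L = ρ/(1−ρ) = 0.3335/(1 − 0.3335) = 0.3335/0.6665 = 0.5004

Final: 0.5004


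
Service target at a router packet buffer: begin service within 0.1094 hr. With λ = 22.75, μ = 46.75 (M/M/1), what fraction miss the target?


ρ = 22.75/46.75 = 0.4866
P(Wq > t) = ρ·e^{−(μ−λ)t} = 0.4866·e^{−2.6256}
= 0.4866·0.072396 = 0.035230

Final: 0.035230


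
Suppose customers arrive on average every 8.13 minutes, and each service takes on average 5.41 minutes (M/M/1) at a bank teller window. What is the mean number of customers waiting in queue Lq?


λ = 60/8.13 = 7.3801 /hr
μ = 60/5.41 = 11.0906 /hr
ρ = λ/μ = 7.3801/11.0906 = 0.6654
Lq = ρ²/(1−ρ) = 0.4428/0.3346 = 1.3235

Final: 1.3235


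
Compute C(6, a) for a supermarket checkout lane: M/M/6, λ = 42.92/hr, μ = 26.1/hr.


a = λ/μ = 1.6444; ρ = a/6 = 0.2741
P₀ = 0.193034 (from M/M/c formula)
C(c,a) = [a^c/(c!(1−ρ))]·P₀ = [19.77494/(720·0.7259)]·0.193034
= 0.03783·0.193034 = 0.007303

Final: 0.007303


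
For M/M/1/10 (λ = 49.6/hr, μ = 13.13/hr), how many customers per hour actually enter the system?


ρ = 3.7776; P_K = (1−ρ)ρ^10/(1−ρ^11) = 0.735283
λ_eff = λ(1 − P_K) = 49.6·(1 − 0.735283) = 49.6·0.264717 = 13.1300 /hr

Final: 13.1300 /hr


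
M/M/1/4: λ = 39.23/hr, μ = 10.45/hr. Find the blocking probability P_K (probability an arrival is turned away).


ρ = λ/μ = 39.23/10.45 = 3.7541
P_K = (1−ρ)ρ^K/(1−ρ^(K+1)) = (-2.7541·198.613183)/(1 − 745.607192)
= -546.994009/-744.607192 = 0.734607

Final: 0.734607


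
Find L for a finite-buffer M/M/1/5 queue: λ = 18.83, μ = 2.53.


ρ = 18.83/2.53 = 7.4427
L = ρ[1 − (K+1)ρ^K + Kρ^(K+1)] / [(1−ρ)(1−ρ^(K+1))]
Numerator: 7.4427·(1 − 6·22837.522814 + 5·169972.551219) = 5305435.256822
Denominator: (-6.4427)·(-169971.551219) = 1095073.630383
L = 5305435.256822/1095073.630383 = 4.8448

Final: 4.8448


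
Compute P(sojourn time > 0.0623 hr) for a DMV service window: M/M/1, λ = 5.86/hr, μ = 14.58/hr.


W ~ Exponential(μ−λ) for M/M/1.
μ − λ = 14.58 − 5.86 = 8.7200
P(W > t) = e^{−(μ−λ)t} = e^{−0.5433} = 0.580854

Final: 0.580854


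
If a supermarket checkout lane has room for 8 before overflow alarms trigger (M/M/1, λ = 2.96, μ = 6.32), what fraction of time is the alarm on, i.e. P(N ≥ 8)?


ρ = 2.96/6.32 = 0.4684
P(N ≥ n) = ρ^n = 0.4684^8 = 0.002315

Final: 0.002315


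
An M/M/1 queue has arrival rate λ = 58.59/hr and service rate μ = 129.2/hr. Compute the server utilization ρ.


ρ = λ/μ = 58.59/129.2 = 0.4535

Final: 0.4535


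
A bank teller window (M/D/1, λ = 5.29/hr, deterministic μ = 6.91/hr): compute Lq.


ρ = 5.29/6.91 = 0.7656
M/D/1: Lq = ρ²/(2(1−ρ)) = 0.5861/(2·0.2344) = 1.24994

Final: 1.24994


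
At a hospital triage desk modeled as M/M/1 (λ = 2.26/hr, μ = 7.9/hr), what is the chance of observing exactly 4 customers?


ρ = 2.26/7.9 = 0.2861
P_n = (1−ρ)·ρ^n = (1 − 0.2861)·0.2861^4 = 0.7139·0.006698 = 0.004782

Final: 0.004782


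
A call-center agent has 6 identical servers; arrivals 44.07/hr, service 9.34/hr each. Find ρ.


ρ = λ/(cμ) = 44.07/(6·9.34) = 44.07/56.04 = 0.7864

Final: 0.7864


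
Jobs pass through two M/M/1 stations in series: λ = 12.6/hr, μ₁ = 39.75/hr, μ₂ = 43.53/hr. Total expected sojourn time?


Each node sees arrival rate λ = 12.6/hr (tandem ⇒ throughput preserved).
W₁ = 1/(μ₁−λ) = 1/(39.75−12.6) = 0.03683 hr
W₂ = 1/(μ₂−λ) = 1/(43.53−12.6) = 0.03233 hr
W_total = W₁ + W₂ = 0.03683 + 0.03233 = 0.06916 hr

Final: 0.06916 hr


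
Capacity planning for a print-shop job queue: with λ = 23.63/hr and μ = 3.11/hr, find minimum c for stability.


Stability requires cμ > λ ⇔ c > λ/μ.
λ/μ = 23.63/3.11 = 7.5981
Minimum integer c = ⌊7.5981⌋ + 1 = 8
Check: 8·3.11 = 24.88 > 23.63, while 7·3.11 = 21.77 ≤ 23.63

Final: 8 servers


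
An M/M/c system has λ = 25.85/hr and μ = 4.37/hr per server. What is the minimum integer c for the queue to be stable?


Stability requires cμ > λ ⇔ c > λ/μ.
λ/μ = 25.85/4.37 = 5.9153
Minimum integer c = ⌊5.9153⌋ + 1 = 6
Check: 6·4.37 = 26.22 > 25.85, while 5·4.37 = 21.85 ≤ 25.85

Final: 6 servers


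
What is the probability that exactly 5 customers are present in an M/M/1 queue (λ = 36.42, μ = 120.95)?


ρ = 36.42/120.95 = 0.3011
P_n = (1−ρ)·ρ^n = (1 − 0.3011)·0.3011^5 = 0.6989·0.002476 = 0.001730

Final: 0.001730


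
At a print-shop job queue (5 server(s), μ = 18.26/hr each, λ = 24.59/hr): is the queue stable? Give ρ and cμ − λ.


Total capacity cμ = 5·18.26 = 91.30/hr
ρ = λ/(cμ) = 24.59/91.30 = 0.2693
Stable ⇔ ρ < 1: YES
Spare capacity = cμ − λ = 91.30 − 24.59 = 66.71/hr

Final: ρ = 0.2693; stable; margin = 66.71/hr


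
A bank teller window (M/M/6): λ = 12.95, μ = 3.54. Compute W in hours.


a = 3.6582; ρ = 0.6097; P₀ = 0.024415
Lq = P₀·a^c·ρ/(c!(1−ρ)²) = 0.32527
Wq = Lq/λ = 0.32527/12.95 = 0.02512 hr
W = Wq + 1/μ = 0.02512 + 0.28249 = 0.30760 hr

Final: 0.30760 hr


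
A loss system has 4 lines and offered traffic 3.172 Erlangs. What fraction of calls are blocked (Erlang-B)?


B(c,a) = (a^c/c!) / Σ_{k=0}^{c} a^k/k!
a^4/4! = 4.218145
Σ terms (k=0..4): 1.00000 + 3.17200 + 5.03079 + 5.31922 + 4.21814 = 18.740161
B = 4.218145/18.740161 = 0.225086

Final: 0.225086


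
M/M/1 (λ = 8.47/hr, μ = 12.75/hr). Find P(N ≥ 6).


ρ = 8.47/12.75 = 0.6643
P(N ≥ n) = ρ^n = 0.6643^6 = 0.085949

Final: 0.085949


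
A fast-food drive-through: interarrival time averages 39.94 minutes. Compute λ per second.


λ = 1/(interarrival time) in consistent units.
1 second = 0.0166667 min, so λ = 0.0166667/39.94 = 0.0004173 per second

Final: 0.0004173 /sec


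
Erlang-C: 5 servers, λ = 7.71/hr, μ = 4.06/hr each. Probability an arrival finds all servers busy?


a = λ/μ = 1.8990; ρ = a/5 = 0.3798
P₀ = 0.148870 (from M/M/c formula)
C(c,a) = [a^c/(c!(1−ρ))]·P₀ = [24.69686/(120·0.6202)]·0.148870
= 0.33184·0.148870 = 0.049401

Final: 0.049401


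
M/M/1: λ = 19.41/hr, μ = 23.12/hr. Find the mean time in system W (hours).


W = 1/(μ−λ) = 1/(23.12 − 19.41) = 1/3.71 = 0.2695 hr

Final: 0.2695 hr


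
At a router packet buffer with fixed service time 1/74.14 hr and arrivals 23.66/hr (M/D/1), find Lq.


ρ = 23.66/74.14 = 0.3191
M/D/1: Lq = ρ²/(2(1−ρ)) = 0.1018/(2·0.6809) = 0.07479

Final: 0.07479


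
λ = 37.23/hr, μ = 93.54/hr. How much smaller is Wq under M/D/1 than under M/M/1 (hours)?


ρ = 37.23/93.54 = 0.3980
Wq(M/M/1) = ρ/(μ−λ) = 0.3980/56.31 = 0.007068 hr
Wq(M/D/1) = ρ/(2(μ−λ)) = 0.003534 hr
Savings = 0.007068 − 0.003534 = 0.003534 hr

Final: 0.003534 hr


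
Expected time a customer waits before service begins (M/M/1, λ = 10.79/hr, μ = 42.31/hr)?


ρ = 10.79/42.31 = 0.2550
Wq = ρ/(μ−λ) = 0.2550/(42.31 − 10.79) = 0.2550/31.52 = 0.008091 hr

Final: 0.008091 hr


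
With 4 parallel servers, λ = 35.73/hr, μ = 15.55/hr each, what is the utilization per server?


ρ = λ/(cμ) = 35.73/(4·15.55) = 35.73/62.20 = 0.5744

Final: 0.5744


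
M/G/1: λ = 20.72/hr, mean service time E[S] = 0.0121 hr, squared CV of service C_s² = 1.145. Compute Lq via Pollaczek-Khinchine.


ρ = λ·E[S] = 20.72·0.0121 = 0.2507
Lq = ρ²(1+C_s²)/(2(1−ρ)) = 0.06286·(1+1.145)/(2·0.7493)
= 0.06286·2.1450/1.4986 = 0.08997

Final: 0.08997


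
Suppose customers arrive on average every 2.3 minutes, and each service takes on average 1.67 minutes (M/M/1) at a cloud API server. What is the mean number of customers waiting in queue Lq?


λ = 60/2.3 = 26.0870 /hr
μ = 60/1.67 = 35.9281 /hr
ρ = λ/μ = 26.0870/35.9281 = 0.7261
Lq = ρ²/(1−ρ) = 0.5272/0.2739 = 1.9247

Final: 1.9247


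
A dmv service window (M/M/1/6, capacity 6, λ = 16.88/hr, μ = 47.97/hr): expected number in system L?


ρ = 16.88/47.97 = 0.3519
L = ρ[1 − (K+1)ρ^K + Kρ^(K+1)] / [(1−ρ)(1−ρ^(K+1))]
Numerator: 0.3519·(1 − 7·0.001899 + 6·0.0006681) = 0.348621
Denominator: (0.6481)·(0.999332) = 0.647680
L = 0.348621/0.647680 = 0.5383

Final: 0.5383


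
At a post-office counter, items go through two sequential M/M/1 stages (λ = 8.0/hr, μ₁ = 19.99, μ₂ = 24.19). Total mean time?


Each node sees arrival rate λ = 8.0/hr (tandem ⇒ throughput preserved).
W₁ = 1/(μ₁−λ) = 1/(19.99−8.0) = 0.08340 hr
W₂ = 1/(μ₂−λ) = 1/(24.19−8.0) = 0.06177 hr
W_total = W₁ + W₂ = 0.08340 + 0.06177 = 0.14517 hr

Final: 0.14517 hr


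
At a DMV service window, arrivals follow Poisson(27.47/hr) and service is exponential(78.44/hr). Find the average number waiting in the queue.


ρ = 27.47/78.44 = 0.3502
Lq = ρ²/(1−ρ) = 0.1226/0.6498 = 0.1887

Final: 0.1887


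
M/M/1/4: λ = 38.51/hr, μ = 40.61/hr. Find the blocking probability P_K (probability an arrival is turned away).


ρ = λ/μ = 38.51/40.61 = 0.9483
P_K = (1−ρ)ρ^K/(1−ρ^(K+1)) = (0.05171·0.808653)/(1 − 0.766836)
= 0.041817/0.233164 = 0.179344

Final: 0.179344


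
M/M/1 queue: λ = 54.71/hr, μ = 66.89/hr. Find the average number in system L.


ρ = λ/μ = 54.71/66.89 = 0.8179
L = ρ/(1−ρ) = 0.8179/(1 − 0.8179) = 0.8179/0.1821 = 4.4918

Final: 4.4918


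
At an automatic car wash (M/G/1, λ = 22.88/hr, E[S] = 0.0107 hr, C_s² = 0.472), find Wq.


ρ = λ·E[S] = 22.88·0.0107 = 0.2448
E[S²] = E[S]²(1+C_s²) = 0.0107²·(1+0.472) = 0.0001685
Wq = λ·E[S²]/(2(1−ρ)) = 22.88·0.0001685/(2·0.7552) = 0.002553 hr

Final: 0.002553 hr


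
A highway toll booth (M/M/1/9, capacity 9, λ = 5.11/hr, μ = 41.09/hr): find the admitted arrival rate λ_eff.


ρ = 0.1244; P_K = (1−ρ)ρ^9/(1−ρ^10) = 0.000000006230
λ_eff = λ(1 − P_K) = 5.11·(1 − 0.000000006230) = 5.11·1.000000 = 5.1100 /hr

Final: 5.1100 /hr


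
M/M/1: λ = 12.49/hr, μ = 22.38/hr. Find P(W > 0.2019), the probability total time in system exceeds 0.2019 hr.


W ~ Exponential(μ−λ) for M/M/1.
μ − λ = 22.38 − 12.49 = 9.8900
P(W > t) = e^{−(μ−λ)t} = e^{−1.9968} = 0.135770

Final: 0.135770


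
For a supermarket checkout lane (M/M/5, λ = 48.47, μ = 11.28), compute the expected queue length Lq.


a = λ/μ = 4.2970; ρ = a/5 = 0.8594
P₀ = 0.007765
Lq = P₀·a^c·ρ / (c!·(1−ρ)²) = 0.007765·1464.93920·0.8594/(120·0.01977)
= 4.12086

Final: 4.12086


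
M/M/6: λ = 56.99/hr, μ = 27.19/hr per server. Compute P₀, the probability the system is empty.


a = λ/μ = 56.99/27.19 = 2.0960; ρ = a/c = 0.3493
Σ_{k=0}^{5} a^k/k! (terms k=0..5) = 1.00000 + 2.09599 + 2.19659 + 1.53468 + 0.80417 + 0.33711 = 7.96853
Tail: a^6/(6!(1−ρ)) = 84.78845/(720·0.6507) = 0.18099
P₀ = 1/(7.96853 + 0.18099) = 1/8.14952 = 0.122707

Final: 0.122707


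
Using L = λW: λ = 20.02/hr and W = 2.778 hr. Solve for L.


L = λW = 20.02·2.778 = 55.6156

Final: 55.6156


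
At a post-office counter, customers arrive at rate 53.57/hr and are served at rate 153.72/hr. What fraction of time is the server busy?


ρ = λ/μ = 53.57/153.72 = 0.3485

Final: 0.3485


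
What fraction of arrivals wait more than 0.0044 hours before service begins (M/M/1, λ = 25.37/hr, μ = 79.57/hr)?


ρ = 25.37/79.57 = 0.3188
P(Wq > t) = ρ·e^{−(μ−λ)t} = 0.3188·e^{−0.2385}
= 0.3188·0.787824 = 0.251189

Final: 0.251189


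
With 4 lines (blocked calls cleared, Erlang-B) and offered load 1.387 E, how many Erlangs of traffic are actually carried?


B(4,1.387) = 0.039061 (Erlang-B)
Carried load = a(1 − B) = 1.387·(1 − 0.039061) = 1.387·0.960939 = 1.3328 E

Final: 1.3328 Erlangs


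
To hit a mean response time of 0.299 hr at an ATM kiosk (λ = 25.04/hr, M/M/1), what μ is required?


W = 1/(μ−λ) ⇒ μ − λ = 1/W = 1/0.299 = 3.3445
μ = λ + 1/W = 25.04 + 3.3445 = 28.3845 per hr

Final: 28.3845 /hr


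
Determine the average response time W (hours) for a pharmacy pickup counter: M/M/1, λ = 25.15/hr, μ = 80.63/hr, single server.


W = 1/(μ−λ) = 1/(80.63 − 25.15) = 1/55.48 = 0.01802 hr

Final: 0.01802 hr


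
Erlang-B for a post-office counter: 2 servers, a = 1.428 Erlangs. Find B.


B(c,a) = (a^c/c!) / Σ_{k=0}^{c} a^k/k!
a^2/2! = 1.019592
Σ terms (k=0..2): 1.00000 + 1.42800 + 1.01959 = 3.447592
B = 1.019592/3.447592 = 0.295740

Final: 0.295740


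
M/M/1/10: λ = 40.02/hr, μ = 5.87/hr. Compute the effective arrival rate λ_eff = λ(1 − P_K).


ρ = 6.8177; P_K = (1−ρ)ρ^10/(1−ρ^11) = 0.853323
λ_eff = λ(1 − P_K) = 40.02·(1 − 0.853323) = 40.02·0.146677 = 5.8700 /hr

Final: 5.8700 /hr


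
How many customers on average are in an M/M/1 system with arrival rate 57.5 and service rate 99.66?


ρ = λ/μ = 57.5/99.66 = 0.5770
L = ρ/(1−ρ) = 0.5770/(1 − 0.5770) = 0.5770/0.4230 = 1.3639

Final: 1.3639


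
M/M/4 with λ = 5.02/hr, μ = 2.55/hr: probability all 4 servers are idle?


a = λ/μ = 5.02/2.55 = 1.9686; ρ = a/c = 0.4922
Σ_{k=0}^{3} a^k/k! (terms k=0..3) = 1.00000 + 1.96863 + 1.93775 + 1.27157 = 6.17794
Tail: a^4/(4!(1−ρ)) = 15.01945/(24·0.5078) = 1.23229
P₀ = 1/(6.17794 + 1.23229) = 1/7.41023 = 0.134949

Final: 0.134949


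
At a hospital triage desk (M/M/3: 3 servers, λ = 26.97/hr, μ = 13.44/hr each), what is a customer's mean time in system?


a = 2.0067; ρ = 0.6689; P₀ = 0.110039
Lq = P₀·a^c·ρ/(c!(1−ρ)²) = 0.90423
Wq = Lq/λ = 0.90423/26.97 = 0.03353 hr
W = Wq + 1/μ = 0.03353 + 0.07440 = 0.10793 hr

Final: 0.10793 hr


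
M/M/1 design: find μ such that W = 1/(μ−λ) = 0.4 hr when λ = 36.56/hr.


W = 1/(μ−λ) ⇒ μ − λ = 1/W = 1/0.4 = 2.5000
μ = λ + 1/W = 36.56 + 2.5000 = 39.0600 per hr

Final: 39.0600 /hr


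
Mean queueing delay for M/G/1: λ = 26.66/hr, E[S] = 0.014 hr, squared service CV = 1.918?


ρ = λ·E[S] = 26.66·0.014 = 0.3732
E[S²] = E[S]²(1+C_s²) = 0.014²·(1+1.918) = 0.0005719
Wq = λ·E[S²]/(2(1−ρ)) = 26.66·0.0005719/(2·0.6268) = 0.01216 hr

Final: 0.01216 hr


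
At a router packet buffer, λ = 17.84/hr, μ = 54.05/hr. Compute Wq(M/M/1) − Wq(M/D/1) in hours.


ρ = 17.84/54.05 = 0.3301
Wq(M/M/1) = ρ/(μ−λ) = 0.3301/36.21 = 0.009115 hr
Wq(M/D/1) = ρ/(2(μ−λ)) = 0.004558 hr
Savings = 0.009115 − 0.004558 = 0.004558 hr

Final: 0.004558 hr


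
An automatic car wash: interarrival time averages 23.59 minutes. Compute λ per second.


λ = 1/(interarrival time) in consistent units.
1 second = 0.0166667 min, so λ = 0.0166667/23.59 = 0.0007065 per second

Final: 0.0007065 /sec


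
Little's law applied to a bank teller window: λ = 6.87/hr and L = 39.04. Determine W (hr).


W = L/λ = 39.04/6.87 = 5.6827 hr

Final: 5.6827 hr


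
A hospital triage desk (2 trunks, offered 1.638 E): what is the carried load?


B(2,1.638) = 0.337106 (Erlang-B)
Carried load = a(1 − B) = 1.638·(1 − 0.337106) = 1.638·0.662894 = 1.0858 E

Final: 1.0858 Erlangs


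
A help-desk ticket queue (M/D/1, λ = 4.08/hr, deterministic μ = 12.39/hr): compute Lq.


ρ = 4.08/12.39 = 0.3293
M/D/1: Lq = ρ²/(2(1−ρ)) = 0.1084/(2·0.6707) = 0.08084

Final: 0.08084


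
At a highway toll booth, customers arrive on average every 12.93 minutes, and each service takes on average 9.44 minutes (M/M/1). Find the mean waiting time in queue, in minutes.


λ = 60/12.93 = 4.6404 /hr
μ = 60/9.44 = 6.3559 /hr
ρ = λ/μ = 4.6404/6.3559 = 0.7301
Wq = ρ/(μ−λ) = 0.7301/(6.3559−4.6404) = 0.42557 hr
In minutes: 0.42557·60 = 25.534 min

Final: 25.534 min


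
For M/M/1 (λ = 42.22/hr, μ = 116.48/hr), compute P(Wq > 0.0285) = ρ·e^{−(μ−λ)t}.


ρ = 42.22/116.48 = 0.3625
P(Wq > t) = ρ·e^{−(μ−λ)t} = 0.3625·e^{−2.1164}
= 0.3625·0.120463 = 0.043664

Final: 0.043664


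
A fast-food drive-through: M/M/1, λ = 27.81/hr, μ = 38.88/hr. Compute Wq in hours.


ρ = 27.81/38.88 = 0.7153
Wq = ρ/(μ−λ) = 0.7153/(38.88 − 27.81) = 0.7153/11.07 = 0.06461 hr

Final: 0.06461 hr


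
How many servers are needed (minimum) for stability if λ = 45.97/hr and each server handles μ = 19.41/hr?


Stability requires cμ > λ ⇔ c > λ/μ.
λ/μ = 45.97/19.41 = 2.3684
Minimum integer c = ⌊2.3684⌋ + 1 = 3
Check: 3·19.41 = 58.23 > 45.97, while 2·19.41 = 38.82 ≤ 45.97

Final: 3 servers


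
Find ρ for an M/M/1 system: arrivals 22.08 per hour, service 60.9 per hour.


ρ = λ/μ = 22.08/60.9 = 0.3626

Final: 0.3626


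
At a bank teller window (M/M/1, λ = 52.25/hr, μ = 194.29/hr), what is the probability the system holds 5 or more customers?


ρ = 52.25/194.29 = 0.2689
P(N ≥ n) = ρ^n = 0.2689^5 = 0.001407

Final: 0.001407


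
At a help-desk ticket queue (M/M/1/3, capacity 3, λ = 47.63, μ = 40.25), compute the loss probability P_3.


ρ = λ/μ = 47.63/40.25 = 1.1834
P_K = (1−ρ)ρ^K/(1−ρ^(K+1)) = (-0.1834·1.657082)/(1 − 1.960915)
= -0.303833/-0.960915 = 0.316191

Final: 0.316191


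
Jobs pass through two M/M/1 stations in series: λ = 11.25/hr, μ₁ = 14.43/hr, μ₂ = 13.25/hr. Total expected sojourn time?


Each node sees arrival rate λ = 11.25/hr (tandem ⇒ throughput preserved).
W₁ = 1/(μ₁−λ) = 1/(14.43−11.25) = 0.31447 hr
W₂ = 1/(μ₂−λ) = 1/(13.25−11.25) = 0.50000 hr
W_total = W₁ + W₂ = 0.31447 + 0.50000 = 0.81447 hr

Final: 0.81447 hr


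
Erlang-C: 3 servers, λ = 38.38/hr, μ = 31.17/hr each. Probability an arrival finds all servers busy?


a = λ/μ = 1.2313; ρ = a/3 = 0.4104
P₀ = 0.284323 (from M/M/c formula)
C(c,a) = [a^c/(c!(1−ρ))]·P₀ = [1.86683/(6·0.5896)]·0.284323
= 0.52774·0.284323 = 0.150050

Final: 0.150050


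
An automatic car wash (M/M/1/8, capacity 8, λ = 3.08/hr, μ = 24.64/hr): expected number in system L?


ρ = 3.08/24.64 = 0.1250
L = ρ[1 − (K+1)ρ^K + Kρ^(K+1)] / [(1−ρ)(1−ρ^(K+1))]
Numerator: 0.1250·(1 − 9·0.00000005960 + 8·0.000000007451) = 0.125000
Denominator: (0.8750)·(1.000000) = 0.875000
L = 0.125000/0.875000 = 0.1429

Final: 0.1429


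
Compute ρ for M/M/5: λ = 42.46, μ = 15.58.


ρ = λ/(cμ) = 42.46/(5·15.58) = 42.46/77.90 = 0.5451

Final: 0.5451


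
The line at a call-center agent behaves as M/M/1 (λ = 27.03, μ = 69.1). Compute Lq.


ρ = 27.03/69.1 = 0.3912
Lq = ρ²/(1−ρ) = 0.1530/0.6088 = 0.2513

Final: 0.2513


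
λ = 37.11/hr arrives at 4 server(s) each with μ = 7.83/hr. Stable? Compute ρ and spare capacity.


Total capacity cμ = 4·7.83 = 31.32/hr
ρ = λ/(cμ) = 37.11/31.32 = 1.1849
Stable ⇔ ρ < 1: NO
Spare capacity = cμ − λ = 31.32 − 37.11 = -5.79/hr

Final: ρ = 1.1849; unstable; margin = -5.79/hr


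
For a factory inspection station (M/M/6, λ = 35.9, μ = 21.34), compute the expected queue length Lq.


a = λ/μ = 1.6823; ρ = a/6 = 0.2804
P₀ = 0.185853
Lq = P₀·a^c·ρ / (c!·(1−ρ)²) = 0.185853·22.66732·0.2804/(720·0.51785)
= 0.003168

Final: 0.003168


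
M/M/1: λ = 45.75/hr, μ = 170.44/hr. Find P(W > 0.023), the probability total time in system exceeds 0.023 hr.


W ~ Exponential(μ−λ) for M/M/1.
μ − λ = 170.44 − 45.75 = 124.6900
P(W > t) = e^{−(μ−λ)t} = e^{−2.8679} = 0.056820

Final: 0.056820


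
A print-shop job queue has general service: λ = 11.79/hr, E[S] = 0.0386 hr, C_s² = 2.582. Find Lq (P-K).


ρ = λ·E[S] = 11.79·0.0386 = 0.4551
Lq = ρ²(1+C_s²)/(2(1−ρ)) = 0.2071·(1+2.582)/(2·0.5449)
= 0.2071·3.5820/1.0898 = 0.68073

Final: 0.68073


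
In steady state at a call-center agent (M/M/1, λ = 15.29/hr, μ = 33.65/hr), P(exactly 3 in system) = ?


ρ = 15.29/33.65 = 0.4544
P_n = (1−ρ)·ρ^n = (1 − 0.4544)·0.4544^3 = 0.5456·0.093814 = 0.051186

Final: 0.051186


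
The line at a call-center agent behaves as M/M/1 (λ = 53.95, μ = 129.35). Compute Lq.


ρ = 53.95/129.35 = 0.4171
Lq = ρ²/(1−ρ) = 0.1740/0.5829 = 0.2984

Final: 0.2984


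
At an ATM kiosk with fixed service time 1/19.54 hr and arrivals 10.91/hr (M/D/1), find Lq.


ρ = 10.91/19.54 = 0.5583
M/D/1: Lq = ρ²/(2(1−ρ)) = 0.3117/(2·0.4417) = 0.35293

Final: 0.35293


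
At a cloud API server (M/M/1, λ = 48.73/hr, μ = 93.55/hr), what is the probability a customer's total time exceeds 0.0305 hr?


W ~ Exponential(μ−λ) for M/M/1.
μ − λ = 93.55 − 48.73 = 44.8200
P(W > t) = e^{−(μ−λ)t} = e^{−1.3670} = 0.254868

Final: 0.254868


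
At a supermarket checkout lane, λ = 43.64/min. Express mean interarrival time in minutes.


Mean interarrival time = 1/λ = 1/43.64 minute = 0.02291 minute
In minutes: 0.02291 × 1 = 0.02291 min

Final: 0.02291 min


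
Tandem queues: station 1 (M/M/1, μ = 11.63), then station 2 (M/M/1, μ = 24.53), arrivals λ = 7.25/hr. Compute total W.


Each node sees arrival rate λ = 7.25/hr (tandem ⇒ throughput preserved).
W₁ = 1/(μ₁−λ) = 1/(11.63−7.25) = 0.22831 hr
W₂ = 1/(μ₂−λ) = 1/(24.53−7.25) = 0.05787 hr
W_total = W₁ + W₂ = 0.22831 + 0.05787 = 0.28618 hr

Final: 0.28618 hr


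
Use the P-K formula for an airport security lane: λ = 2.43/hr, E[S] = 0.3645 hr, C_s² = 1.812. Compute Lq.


ρ = λ·E[S] = 2.43·0.3645 = 0.8857
Lq = ρ²(1+C_s²)/(2(1−ρ)) = 0.7845·(1+1.812)/(2·0.1143)
= 0.7845·2.8120/0.2285 = 9.65339

Final: 9.65339


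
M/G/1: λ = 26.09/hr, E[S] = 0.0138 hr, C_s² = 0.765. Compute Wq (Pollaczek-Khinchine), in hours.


ρ = λ·E[S] = 26.09·0.0138 = 0.3600
E[S²] = E[S]²(1+C_s²) = 0.0138²·(1+0.765) = 0.0003361
Wq = λ·E[S²]/(2(1−ρ)) = 26.09·0.0003361/(2·0.6400) = 0.006852 hr

Final: 0.006852 hr


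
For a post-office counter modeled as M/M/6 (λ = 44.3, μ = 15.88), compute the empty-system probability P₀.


a = λ/μ = 44.3/15.88 = 2.7897; ρ = a/c = 0.4649
Σ_{k=0}^{5} a^k/k! (terms k=0..5) = 1.00000 + 2.78967 + 3.89114 + 3.61833 + 2.52349 + 1.40794 = 15.23057
Tail: a^6/(6!(1−ρ)) = 471.32380/(720·0.5351) = 1.22346
P₀ = 1/(15.23057 + 1.22346) = 1/16.45403 = 0.060775

Final: 0.060775


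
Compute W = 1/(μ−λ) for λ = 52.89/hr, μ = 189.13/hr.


W = 1/(μ−λ) = 1/(189.13 − 52.89) = 1/136.24 = 0.007340 hr

Final: 0.007340 hr


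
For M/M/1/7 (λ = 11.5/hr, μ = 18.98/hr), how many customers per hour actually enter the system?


ρ = 0.6059; P_K = (1−ρ)ρ^7/(1−ρ^8) = 0.012033
λ_eff = λ(1 − P_K) = 11.5·(1 − 0.012033) = 11.5·0.987967 = 11.3616 /hr

Final: 11.3616 /hr


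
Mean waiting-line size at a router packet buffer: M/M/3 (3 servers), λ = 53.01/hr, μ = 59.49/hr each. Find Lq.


a = λ/μ = 0.8911; ρ = a/3 = 0.2970
P₀ = 0.407195
Lq = P₀·a^c·ρ / (c!·(1−ρ)²) = 0.407195·0.70752·0.2970/(6·0.49417)
= 0.02886

Final: 0.02886


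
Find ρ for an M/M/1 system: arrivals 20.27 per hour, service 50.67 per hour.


ρ = λ/μ = 20.27/50.67 = 0.4000

Final: 0.4000


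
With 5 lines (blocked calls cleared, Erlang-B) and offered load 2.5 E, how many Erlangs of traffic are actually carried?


B(5,2.5) = 0.069731 (Erlang-B)
Carried load = a(1 − B) = 2.5·(1 − 0.069731) = 2.5·0.930269 = 2.3257 E

Final: 2.3257 Erlangs


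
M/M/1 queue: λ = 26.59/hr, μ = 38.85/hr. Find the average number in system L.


ρ = λ/μ = 26.59/38.85 = 0.6844
L = ρ/(1−ρ) = 0.6844/(1 − 0.6844) = 0.6844/0.3156 = 2.1688

Final: 2.1688


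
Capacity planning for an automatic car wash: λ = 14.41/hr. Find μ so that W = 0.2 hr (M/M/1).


W = 1/(μ−λ) ⇒ μ − λ = 1/W = 1/0.2 = 5.0000
μ = λ + 1/W = 14.41 + 5.0000 = 19.4100 per hr

Final: 19.4100 /hr


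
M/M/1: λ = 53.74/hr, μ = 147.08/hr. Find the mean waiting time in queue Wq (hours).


ρ = 53.74/147.08 = 0.3654
Wq = ρ/(μ−λ) = 0.3654/(147.08 − 53.74) = 0.3654/93.34 = 0.003914 hr

Final: 0.003914 hr


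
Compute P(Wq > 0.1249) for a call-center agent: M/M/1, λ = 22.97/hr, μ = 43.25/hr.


ρ = 22.97/43.25 = 0.5311
P(Wq > t) = ρ·e^{−(μ−λ)t} = 0.5311·e^{−2.5330}
= 0.5311·0.079423 = 0.042181

Final: 0.042181


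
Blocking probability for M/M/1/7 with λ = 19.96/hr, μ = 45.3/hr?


ρ = λ/μ = 19.96/45.3 = 0.4406
P_K = (1−ρ)ρ^K/(1−ρ^(K+1)) = (0.5594·0.003224)/(1 − 0.001421)
= 0.001804/0.998579 = 0.001806

Final: 0.001806


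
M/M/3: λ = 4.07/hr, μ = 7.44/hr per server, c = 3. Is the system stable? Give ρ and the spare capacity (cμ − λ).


Total capacity cμ = 3·7.44 = 22.32/hr
ρ = λ/(cμ) = 4.07/22.32 = 0.1823
Stable ⇔ ρ < 1: YES
Spare capacity = cμ − λ = 22.32 − 4.07 = 18.25/hr

Final: ρ = 0.1823; stable; margin = 18.25/hr


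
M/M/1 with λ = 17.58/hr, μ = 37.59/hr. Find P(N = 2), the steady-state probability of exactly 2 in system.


ρ = 17.58/37.59 = 0.4677
P_n = (1−ρ)·ρ^n = (1 − 0.4677)·0.4677^2 = 0.5323·0.218722 = 0.116431

Final: 0.116431


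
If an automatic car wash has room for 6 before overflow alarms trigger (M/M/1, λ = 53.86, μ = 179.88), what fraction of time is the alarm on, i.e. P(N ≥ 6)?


ρ = 53.86/179.88 = 0.2994
P(N ≥ n) = ρ^n = 0.2994^6 = 0.0007206

Final: 0.0007206


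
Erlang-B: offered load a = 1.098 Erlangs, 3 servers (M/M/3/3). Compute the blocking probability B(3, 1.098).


B(c,a) = (a^c/c!) / Σ_{k=0}^{c} a^k/k!
a^3/3! = 0.220626
Σ terms (k=0..3): 1.00000 + 1.09800 + 0.60280 + 0.22063 = 2.921428
B = 0.220626/2.921428 = 0.075520

Final: 0.075520


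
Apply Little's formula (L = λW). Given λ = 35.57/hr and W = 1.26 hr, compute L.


L = λW = 35.57·1.26 = 44.8182

Final: 44.8182


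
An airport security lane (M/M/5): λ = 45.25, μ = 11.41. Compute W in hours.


a = 3.9658; ρ = 0.7932; P₀ = 0.013688
Lq = P₀·a^c·ρ/(c!(1−ρ)²) = 2.07463
Wq = Lq/λ = 2.07463/45.25 = 0.04585 hr
W = Wq + 1/μ = 0.04585 + 0.08764 = 0.13349 hr

Final: 0.13349 hr


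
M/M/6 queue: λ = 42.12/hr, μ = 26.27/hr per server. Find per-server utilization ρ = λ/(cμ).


ρ = λ/(cμ) = 42.12/(6·26.27) = 42.12/157.62 = 0.2672

Final: 0.2672


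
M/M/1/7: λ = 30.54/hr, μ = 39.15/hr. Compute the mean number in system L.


ρ = 30.54/39.15 = 0.7801
L = ρ[1 − (K+1)ρ^K + Kρ^(K+1)] / [(1−ρ)(1−ρ^(K+1))]
Numerator: 0.7801·(1 − 8·0.175777 + 7·0.137119) = 0.431868
Denominator: (0.2199)·(0.862881) = 0.189768
L = 0.431868/0.189768 = 2.2758

Final: 2.2758


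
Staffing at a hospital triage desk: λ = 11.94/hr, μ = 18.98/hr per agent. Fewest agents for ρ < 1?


Stability requires cμ > λ ⇔ c > λ/μ.
λ/μ = 11.94/18.98 = 0.6291
Minimum integer c = ⌊0.6291⌋ + 1 = 1
Check: 1·18.98 = 18.98 > 11.94, while 0·18.98 = 0.00 ≤ 11.94

Final: 1 servers


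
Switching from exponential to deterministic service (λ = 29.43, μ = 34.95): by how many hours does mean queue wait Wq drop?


ρ = 29.43/34.95 = 0.8421
Wq(M/M/1) = ρ/(μ−λ) = 0.8421/5.52 = 0.15255 hr
Wq(M/D/1) = ρ/(2(μ−λ)) = 0.07627 hr
Savings = 0.15255 − 0.07627 = 0.07627 hr

Final: 0.07627 hr


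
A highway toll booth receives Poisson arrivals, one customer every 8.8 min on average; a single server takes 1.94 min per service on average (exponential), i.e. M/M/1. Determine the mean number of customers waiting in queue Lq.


λ = 60/8.8 = 6.8182 /hr
μ = 60/1.94 = 30.9278 /hr
ρ = λ/μ = 6.8182/30.9278 = 0.2205
Lq = ρ²/(1−ρ) = 0.04860/0.7795 = 0.06234

Final: 0.06234


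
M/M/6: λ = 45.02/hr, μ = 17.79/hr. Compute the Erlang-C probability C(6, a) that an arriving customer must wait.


a = λ/μ = 2.5306; ρ = a/6 = 0.4218
P₀ = 0.079124 (from M/M/c formula)
C(c,a) = [a^c/(c!(1−ρ))]·P₀ = [262.64991/(720·0.5782)]·0.079124
= 0.63088·0.079124 = 0.049918

Final: 0.049918


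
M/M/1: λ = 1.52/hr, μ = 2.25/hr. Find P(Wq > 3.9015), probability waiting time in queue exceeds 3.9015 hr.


ρ = 1.52/2.25 = 0.6756
P(Wq > t) = ρ·e^{−(μ−λ)t} = 0.6756·e^{−2.8481}
= 0.6756·0.057955 = 0.039152

Final: 0.039152


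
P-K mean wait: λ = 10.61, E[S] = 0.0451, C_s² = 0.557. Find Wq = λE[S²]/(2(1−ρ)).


ρ = λ·E[S] = 10.61·0.0451 = 0.4785
E[S²] = E[S]²(1+C_s²) = 0.0451²·(1+0.557) = 0.003167
Wq = λ·E[S²]/(2(1−ρ)) = 10.61·0.003167/(2·0.5215) = 0.03222 hr

Final: 0.03222 hr


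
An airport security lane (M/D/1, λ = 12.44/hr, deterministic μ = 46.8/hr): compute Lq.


ρ = 12.44/46.8 = 0.2658
M/D/1: Lq = ρ²/(2(1−ρ)) = 0.07066/(2·0.7342) = 0.04812

Final: 0.04812


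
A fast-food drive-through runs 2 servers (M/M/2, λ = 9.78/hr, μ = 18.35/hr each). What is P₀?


a = λ/μ = 9.78/18.35 = 0.5330; ρ = a/c = 0.2665
Σ_{k=0}^{1} a^k/k! (terms k=0..1) = 1.00000 + 0.53297 = 1.53297
Tail: a^2/(2!(1−ρ)) = 0.28406/(2·0.7335) = 0.19363
P₀ = 1/(1.53297 + 0.19363) = 1/1.72660 = 0.579174

Final: 0.579174


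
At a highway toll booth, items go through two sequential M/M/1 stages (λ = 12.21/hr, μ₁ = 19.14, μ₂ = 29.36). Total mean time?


Each node sees arrival rate λ = 12.21/hr (tandem ⇒ throughput preserved).
W₁ = 1/(μ₁−λ) = 1/(19.14−12.21) = 0.14430 hr
W₂ = 1/(μ₂−λ) = 1/(29.36−12.21) = 0.05831 hr
W_total = W₁ + W₂ = 0.14430 + 0.05831 = 0.20261 hr

Final: 0.20261 hr
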